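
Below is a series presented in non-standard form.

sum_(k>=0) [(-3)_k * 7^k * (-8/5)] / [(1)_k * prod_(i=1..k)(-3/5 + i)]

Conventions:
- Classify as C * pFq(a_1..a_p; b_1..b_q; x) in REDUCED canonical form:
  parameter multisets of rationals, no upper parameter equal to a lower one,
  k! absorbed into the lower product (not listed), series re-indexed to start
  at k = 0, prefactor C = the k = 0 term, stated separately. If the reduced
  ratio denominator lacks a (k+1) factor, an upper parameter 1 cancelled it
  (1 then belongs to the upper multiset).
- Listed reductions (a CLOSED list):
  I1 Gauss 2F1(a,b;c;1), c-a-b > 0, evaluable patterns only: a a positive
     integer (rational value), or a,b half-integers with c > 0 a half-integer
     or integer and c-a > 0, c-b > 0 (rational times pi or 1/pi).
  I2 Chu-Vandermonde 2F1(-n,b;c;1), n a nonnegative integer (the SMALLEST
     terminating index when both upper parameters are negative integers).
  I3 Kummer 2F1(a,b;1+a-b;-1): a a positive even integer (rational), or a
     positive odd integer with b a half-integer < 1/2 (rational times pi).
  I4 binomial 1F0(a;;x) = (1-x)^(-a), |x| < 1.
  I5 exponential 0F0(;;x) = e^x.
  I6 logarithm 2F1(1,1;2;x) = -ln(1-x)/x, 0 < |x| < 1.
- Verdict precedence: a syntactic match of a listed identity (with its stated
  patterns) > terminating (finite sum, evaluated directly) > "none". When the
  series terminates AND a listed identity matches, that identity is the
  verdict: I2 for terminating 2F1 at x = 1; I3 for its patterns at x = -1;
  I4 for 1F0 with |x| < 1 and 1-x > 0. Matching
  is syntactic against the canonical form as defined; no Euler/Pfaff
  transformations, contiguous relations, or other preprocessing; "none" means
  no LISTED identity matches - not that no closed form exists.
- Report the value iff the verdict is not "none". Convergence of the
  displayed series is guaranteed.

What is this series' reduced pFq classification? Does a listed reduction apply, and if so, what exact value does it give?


The series (x = 7) is 1F1: upper {-3}, lower {2/5}, prefactor -8/5. Verdict: terminating - upper parameter -3 makes this a finite sum (last index 3), evaluated exactly. Value: 1061/15.

The tell: t_0 = -8/5 here, and (1)_k (C = -8/5) is k! itself.
Adjacent-term ratio: r(k) = 7 * (k-3) / [(k+2/5) (k+1)] - rational; roots negated = parameters, x = 7, C = -8/5.


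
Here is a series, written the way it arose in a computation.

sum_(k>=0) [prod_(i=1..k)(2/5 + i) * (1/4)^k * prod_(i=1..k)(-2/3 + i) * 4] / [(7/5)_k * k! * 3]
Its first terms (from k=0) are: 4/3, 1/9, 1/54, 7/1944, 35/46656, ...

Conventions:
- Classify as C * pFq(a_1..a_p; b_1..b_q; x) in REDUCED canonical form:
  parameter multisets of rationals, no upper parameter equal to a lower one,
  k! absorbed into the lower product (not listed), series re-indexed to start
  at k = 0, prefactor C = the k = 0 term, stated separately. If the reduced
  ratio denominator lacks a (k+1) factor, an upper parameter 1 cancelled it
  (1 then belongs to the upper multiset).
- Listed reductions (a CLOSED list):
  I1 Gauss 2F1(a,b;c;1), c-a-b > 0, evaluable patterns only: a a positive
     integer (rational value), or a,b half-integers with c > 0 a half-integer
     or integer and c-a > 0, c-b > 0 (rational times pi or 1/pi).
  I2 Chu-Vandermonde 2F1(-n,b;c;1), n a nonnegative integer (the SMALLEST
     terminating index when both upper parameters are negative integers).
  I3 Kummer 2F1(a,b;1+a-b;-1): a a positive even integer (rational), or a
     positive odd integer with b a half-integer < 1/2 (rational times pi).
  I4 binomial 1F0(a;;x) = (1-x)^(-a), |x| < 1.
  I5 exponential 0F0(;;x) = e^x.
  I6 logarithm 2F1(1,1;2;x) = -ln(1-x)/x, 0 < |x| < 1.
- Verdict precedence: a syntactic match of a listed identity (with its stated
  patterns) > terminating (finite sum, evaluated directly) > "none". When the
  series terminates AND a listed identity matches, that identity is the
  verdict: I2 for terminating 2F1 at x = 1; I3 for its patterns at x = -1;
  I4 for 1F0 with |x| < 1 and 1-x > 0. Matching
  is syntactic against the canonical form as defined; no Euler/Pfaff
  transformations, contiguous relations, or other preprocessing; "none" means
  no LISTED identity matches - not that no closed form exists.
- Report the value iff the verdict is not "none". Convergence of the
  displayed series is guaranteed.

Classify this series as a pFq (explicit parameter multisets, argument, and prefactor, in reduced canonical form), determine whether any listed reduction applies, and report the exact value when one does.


Key observation: with t_0 = 4/3, the running product (prefactor 4/3) telescopes to a rising factorial.
Step ratio: r(k) = (1/4) * (k+1/3) / [(k+1)] ; factor over Q: parameters, x = (1/4), and C = 4/3.

x = 1/4 here; the reduced form reads 1F0, upper {1/3}, lower {-}, C = 4/3. Verdict: the binomial series (I4) matches (the 1F0 binomial series: exponent -1/3, x = 1/4). Sum: (4/3) * (3/4)^(-1/3).


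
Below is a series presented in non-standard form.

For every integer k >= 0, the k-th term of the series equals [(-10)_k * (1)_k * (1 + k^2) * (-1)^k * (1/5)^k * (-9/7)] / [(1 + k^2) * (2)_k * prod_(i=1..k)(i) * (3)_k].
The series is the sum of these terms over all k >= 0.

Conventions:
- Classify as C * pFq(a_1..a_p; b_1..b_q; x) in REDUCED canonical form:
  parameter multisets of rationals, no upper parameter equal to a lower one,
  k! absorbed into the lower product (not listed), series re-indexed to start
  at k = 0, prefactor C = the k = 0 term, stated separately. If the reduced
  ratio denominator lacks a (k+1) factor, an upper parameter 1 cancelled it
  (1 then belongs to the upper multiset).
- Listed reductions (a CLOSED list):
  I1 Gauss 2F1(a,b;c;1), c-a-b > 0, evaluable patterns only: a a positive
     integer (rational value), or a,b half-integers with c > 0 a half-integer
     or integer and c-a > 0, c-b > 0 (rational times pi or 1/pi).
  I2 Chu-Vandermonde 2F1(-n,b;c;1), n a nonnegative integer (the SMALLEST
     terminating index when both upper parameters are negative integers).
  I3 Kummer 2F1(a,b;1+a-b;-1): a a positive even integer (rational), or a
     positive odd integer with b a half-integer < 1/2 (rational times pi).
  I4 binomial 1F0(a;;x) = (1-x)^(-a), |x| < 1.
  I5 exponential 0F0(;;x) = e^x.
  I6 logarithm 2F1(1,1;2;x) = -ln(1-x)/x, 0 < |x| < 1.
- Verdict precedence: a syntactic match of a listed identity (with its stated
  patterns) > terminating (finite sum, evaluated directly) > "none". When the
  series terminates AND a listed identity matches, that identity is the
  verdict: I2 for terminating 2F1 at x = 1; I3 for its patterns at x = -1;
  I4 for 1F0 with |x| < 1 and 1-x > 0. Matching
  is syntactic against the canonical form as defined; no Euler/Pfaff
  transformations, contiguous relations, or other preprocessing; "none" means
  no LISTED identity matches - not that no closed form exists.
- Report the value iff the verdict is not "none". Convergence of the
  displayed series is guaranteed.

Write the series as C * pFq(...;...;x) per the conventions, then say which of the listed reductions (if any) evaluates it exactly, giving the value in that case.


The series (x = -1/5) is 2F2: upper {-10, 1}, lower {2, 3}, prefactor -9/7. Verdict: terminating at k = 10: the factor (-10)_k kills every later term; summing the 11 survivors is exact. Its exact value is -5099676275951023/2858625000000000.

The tell: from the first term -9/7: the (-1)^k factor (C = -9/7) folds into the argument's sign.
Step ratio: r(k) = (-1/5) * (k-10) (k+1) / [(k+2) (k+3) (k+1)] - poly over poly, x = (-1/5) from leading terms; C = -9/7 at k = 0.


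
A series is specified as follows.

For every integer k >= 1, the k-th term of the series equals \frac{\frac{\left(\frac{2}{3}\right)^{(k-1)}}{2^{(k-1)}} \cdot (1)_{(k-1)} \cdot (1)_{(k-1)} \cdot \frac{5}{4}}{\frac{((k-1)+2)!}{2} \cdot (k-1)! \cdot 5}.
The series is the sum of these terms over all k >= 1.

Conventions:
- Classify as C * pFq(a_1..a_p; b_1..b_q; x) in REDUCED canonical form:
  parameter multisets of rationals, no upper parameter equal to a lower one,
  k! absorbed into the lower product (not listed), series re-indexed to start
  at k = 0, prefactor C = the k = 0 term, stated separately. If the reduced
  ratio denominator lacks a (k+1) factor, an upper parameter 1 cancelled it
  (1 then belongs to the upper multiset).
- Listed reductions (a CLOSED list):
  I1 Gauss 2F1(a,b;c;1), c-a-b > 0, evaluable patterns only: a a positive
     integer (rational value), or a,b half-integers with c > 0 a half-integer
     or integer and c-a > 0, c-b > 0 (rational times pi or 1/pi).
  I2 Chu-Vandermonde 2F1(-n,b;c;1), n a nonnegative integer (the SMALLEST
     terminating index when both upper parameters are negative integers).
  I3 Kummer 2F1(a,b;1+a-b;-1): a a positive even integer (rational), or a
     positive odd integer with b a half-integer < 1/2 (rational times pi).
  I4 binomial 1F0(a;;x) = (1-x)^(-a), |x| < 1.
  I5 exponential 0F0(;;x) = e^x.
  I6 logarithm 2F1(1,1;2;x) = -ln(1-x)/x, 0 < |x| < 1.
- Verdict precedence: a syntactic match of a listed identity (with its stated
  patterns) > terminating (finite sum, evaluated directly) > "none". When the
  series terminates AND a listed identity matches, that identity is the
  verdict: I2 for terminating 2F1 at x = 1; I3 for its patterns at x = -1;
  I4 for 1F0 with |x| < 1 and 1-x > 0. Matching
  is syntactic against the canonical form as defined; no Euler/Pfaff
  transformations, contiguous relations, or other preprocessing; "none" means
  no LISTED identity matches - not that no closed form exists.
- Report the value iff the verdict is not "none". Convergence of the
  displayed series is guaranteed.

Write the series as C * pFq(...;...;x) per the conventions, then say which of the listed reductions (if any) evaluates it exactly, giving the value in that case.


At argument \frac{1}{3}: a 2F1 with upper {1, 1}, lower {3}, scaled by C = \frac{1}{4}. Verdict: none - at argument \frac{1}{3} the multisets {1, 1} ; {3} match no listed identity.

The tell: x = \frac{1}{3} and the denominator's factorial ratio (prefactor 1/4) is a lower Pochhammer.
Adjacent-term ratio: r(k) = \frac{1}{3} * (k+1) (k+1) / [(k+3) (k+1)] - rational in k. x = \frac{1}{3}; t_0 = \frac{1}{4}; negate the roots.


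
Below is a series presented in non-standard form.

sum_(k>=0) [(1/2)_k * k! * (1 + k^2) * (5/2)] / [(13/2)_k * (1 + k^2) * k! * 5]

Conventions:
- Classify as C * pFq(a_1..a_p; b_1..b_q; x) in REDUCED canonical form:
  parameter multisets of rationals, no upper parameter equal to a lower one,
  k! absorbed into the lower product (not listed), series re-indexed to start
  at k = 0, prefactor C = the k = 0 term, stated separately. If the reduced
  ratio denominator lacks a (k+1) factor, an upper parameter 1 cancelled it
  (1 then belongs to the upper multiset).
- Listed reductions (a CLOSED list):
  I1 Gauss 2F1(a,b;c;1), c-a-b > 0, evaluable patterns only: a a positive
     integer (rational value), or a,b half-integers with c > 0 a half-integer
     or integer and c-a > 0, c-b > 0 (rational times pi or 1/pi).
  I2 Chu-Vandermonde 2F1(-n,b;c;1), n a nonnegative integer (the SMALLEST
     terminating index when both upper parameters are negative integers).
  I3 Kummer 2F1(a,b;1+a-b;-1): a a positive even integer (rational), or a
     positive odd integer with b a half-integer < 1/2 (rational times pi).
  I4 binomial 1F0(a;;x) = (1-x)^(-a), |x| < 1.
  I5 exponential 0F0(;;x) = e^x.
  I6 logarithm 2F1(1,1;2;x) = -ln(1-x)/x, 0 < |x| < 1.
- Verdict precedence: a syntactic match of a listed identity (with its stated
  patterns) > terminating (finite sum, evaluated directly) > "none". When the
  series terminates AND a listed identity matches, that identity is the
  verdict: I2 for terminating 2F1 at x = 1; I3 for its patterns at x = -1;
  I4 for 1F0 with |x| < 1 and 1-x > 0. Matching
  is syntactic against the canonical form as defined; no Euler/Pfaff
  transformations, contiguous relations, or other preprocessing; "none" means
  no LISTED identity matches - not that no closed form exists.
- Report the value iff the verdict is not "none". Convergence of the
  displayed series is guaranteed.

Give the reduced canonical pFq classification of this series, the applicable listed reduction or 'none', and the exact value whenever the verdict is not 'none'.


At argument 1: a 2F1 with upper {1/2, 1}, lower {13/2}, scaled by C = 1/2. Verdict: the Gauss summation I1 matches (x = 1: the Gamma ratio telescopes since c-a-b = 5 > 0 and a = 1 in Z>0). Its exact value is 11/20.

Key step: t_0 = 1/2 here, and k^2 + 1 divides numerator and denominator alike; C = 1/2, x = 1 after cancelling.
Ratio: r(k) = 1 * (k+1/2) (k+1) / [(k+13/2) (k+1)] - poly over poly, x = 1 from leading terms; C = 1/2 at k = 0.


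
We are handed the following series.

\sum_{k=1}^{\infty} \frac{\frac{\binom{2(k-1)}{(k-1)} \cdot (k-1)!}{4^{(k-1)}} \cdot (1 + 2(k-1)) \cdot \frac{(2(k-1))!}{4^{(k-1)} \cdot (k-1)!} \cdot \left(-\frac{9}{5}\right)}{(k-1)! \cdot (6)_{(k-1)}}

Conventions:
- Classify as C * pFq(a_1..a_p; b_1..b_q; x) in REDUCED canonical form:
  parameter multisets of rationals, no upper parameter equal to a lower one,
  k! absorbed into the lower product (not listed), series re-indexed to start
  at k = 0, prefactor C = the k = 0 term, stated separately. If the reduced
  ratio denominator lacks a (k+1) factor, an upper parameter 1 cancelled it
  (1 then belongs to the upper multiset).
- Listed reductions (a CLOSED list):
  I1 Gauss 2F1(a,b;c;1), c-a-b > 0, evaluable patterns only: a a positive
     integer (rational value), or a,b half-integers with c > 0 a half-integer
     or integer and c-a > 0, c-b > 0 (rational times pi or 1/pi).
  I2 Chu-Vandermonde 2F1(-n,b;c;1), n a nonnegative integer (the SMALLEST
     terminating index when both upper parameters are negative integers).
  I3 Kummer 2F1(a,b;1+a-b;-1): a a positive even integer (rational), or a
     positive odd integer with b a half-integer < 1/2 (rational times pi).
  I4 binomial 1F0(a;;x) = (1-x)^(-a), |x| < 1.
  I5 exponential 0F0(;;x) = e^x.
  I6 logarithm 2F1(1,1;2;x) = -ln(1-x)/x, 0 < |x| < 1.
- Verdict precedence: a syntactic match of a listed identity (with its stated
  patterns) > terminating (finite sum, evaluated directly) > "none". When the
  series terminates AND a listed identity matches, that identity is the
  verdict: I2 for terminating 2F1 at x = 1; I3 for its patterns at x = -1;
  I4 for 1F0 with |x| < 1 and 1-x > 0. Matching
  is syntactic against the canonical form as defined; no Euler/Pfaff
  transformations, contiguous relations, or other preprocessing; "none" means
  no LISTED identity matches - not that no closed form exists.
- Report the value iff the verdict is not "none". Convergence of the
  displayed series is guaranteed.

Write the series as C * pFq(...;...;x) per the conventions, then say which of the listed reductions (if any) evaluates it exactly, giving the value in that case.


With C = -\frac{9}{5}: the canonical form is 2F1(\frac{1}{2}, \frac{3}{2}; 6; 1). Verdict: the half-integer Gauss pattern (I1) applies (x = 1; upper {\frac{1}{2}, \frac{3}{2}} half-integers, c = 6 in the evaluable pattern). Its exact value is \left(-\frac{8192}{1225}\right) / \pi.

Key step: with t_0 = -\frac{9}{5}, C(2k,k) (C = -9/5, x = 1) equals 4^k (1/2)_k / k!.
Term ratio: r(k) = 1 * (k+\frac{1}{2}) (k+\frac{3}{2}) / [(k+6) (k+1)] - poly over poly, x = 1 from leading terms; C = -\frac{9}{5} at k = 0.


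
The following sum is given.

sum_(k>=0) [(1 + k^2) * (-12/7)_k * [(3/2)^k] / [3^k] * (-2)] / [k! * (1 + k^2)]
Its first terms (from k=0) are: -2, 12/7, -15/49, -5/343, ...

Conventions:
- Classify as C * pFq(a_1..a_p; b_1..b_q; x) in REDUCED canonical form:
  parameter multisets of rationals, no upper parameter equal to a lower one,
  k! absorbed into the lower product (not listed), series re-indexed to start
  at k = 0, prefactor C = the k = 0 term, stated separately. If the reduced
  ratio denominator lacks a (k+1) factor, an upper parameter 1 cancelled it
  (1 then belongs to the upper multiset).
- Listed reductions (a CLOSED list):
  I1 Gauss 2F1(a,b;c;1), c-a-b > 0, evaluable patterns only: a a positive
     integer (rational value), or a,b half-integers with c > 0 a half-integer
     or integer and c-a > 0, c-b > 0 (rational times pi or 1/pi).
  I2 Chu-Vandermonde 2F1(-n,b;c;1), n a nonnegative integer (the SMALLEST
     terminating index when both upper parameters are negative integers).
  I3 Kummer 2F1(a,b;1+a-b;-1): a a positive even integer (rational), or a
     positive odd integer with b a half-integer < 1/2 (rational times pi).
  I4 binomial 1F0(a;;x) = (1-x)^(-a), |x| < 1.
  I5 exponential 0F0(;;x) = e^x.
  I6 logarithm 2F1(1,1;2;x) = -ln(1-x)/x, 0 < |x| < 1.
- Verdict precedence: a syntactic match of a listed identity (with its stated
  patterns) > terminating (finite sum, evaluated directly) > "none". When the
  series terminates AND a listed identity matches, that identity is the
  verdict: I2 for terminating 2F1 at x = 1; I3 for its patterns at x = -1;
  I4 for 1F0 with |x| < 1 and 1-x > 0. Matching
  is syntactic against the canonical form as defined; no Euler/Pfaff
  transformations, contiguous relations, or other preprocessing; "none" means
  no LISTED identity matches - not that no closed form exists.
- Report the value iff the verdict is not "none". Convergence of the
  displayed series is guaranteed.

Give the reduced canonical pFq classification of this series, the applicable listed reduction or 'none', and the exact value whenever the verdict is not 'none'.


The tell: x = (1/2) and the two k-th powers (C = -2) combine into one argument.
Step ratio: r(k) = (1/2) * (k-12/7) / [(k+1)] - rational; roots negated = parameters, x = (1/2), C = -2.

This is -2 * 1F0(-12/7; -; 1/2) in reduced canonical form. Verdict (x = 1/2): binomial (I4) applies (the 1F0 binomial series: exponent 12/7, x = 1/2). Hence: (-2) * (1/2)^(12/7).


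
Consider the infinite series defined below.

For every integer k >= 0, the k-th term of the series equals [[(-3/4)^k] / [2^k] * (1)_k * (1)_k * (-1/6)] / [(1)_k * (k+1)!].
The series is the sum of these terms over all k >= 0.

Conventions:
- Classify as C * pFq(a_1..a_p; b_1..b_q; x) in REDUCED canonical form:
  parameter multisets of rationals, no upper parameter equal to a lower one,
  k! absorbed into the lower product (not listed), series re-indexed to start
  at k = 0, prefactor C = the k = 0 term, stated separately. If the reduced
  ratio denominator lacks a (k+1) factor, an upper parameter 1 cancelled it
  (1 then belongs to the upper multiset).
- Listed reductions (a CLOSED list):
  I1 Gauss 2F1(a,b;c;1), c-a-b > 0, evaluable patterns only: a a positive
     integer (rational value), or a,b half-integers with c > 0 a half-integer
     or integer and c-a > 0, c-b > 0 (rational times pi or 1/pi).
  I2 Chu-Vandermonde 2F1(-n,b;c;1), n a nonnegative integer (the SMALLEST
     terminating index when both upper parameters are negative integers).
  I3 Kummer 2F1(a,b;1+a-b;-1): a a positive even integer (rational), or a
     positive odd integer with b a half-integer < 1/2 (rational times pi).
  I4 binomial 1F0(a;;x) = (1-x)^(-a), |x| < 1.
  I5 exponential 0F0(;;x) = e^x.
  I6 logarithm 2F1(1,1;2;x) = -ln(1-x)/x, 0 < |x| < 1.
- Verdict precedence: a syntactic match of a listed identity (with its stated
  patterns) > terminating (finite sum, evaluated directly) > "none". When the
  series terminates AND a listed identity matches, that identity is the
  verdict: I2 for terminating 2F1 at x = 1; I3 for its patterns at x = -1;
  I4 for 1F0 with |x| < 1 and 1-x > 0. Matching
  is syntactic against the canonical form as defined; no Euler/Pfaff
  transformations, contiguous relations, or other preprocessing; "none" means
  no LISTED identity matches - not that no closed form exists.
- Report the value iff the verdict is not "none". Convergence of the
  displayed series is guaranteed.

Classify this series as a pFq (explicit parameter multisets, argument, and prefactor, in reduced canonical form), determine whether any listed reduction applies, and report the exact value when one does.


Reduced: x = -3/8, 2F1, upper = {1, 1}, lower = {2}, C = -1/6. Verdict: logarithm (I6) fires (the logarithm: parameters (1,1;2), x = -3/8). Hence: (-4/9) * ln(11/8).

Key observation: x = (-3/8) and the two k-th powers (prefactor -1/6) combine into one argument.
Consecutive-term ratio: r(k) = (-3/8) * (k+1) (k+1) / [(k+2) (k+1)] - rational; roots negated = parameters, x = (-3/8), C = -1/6.


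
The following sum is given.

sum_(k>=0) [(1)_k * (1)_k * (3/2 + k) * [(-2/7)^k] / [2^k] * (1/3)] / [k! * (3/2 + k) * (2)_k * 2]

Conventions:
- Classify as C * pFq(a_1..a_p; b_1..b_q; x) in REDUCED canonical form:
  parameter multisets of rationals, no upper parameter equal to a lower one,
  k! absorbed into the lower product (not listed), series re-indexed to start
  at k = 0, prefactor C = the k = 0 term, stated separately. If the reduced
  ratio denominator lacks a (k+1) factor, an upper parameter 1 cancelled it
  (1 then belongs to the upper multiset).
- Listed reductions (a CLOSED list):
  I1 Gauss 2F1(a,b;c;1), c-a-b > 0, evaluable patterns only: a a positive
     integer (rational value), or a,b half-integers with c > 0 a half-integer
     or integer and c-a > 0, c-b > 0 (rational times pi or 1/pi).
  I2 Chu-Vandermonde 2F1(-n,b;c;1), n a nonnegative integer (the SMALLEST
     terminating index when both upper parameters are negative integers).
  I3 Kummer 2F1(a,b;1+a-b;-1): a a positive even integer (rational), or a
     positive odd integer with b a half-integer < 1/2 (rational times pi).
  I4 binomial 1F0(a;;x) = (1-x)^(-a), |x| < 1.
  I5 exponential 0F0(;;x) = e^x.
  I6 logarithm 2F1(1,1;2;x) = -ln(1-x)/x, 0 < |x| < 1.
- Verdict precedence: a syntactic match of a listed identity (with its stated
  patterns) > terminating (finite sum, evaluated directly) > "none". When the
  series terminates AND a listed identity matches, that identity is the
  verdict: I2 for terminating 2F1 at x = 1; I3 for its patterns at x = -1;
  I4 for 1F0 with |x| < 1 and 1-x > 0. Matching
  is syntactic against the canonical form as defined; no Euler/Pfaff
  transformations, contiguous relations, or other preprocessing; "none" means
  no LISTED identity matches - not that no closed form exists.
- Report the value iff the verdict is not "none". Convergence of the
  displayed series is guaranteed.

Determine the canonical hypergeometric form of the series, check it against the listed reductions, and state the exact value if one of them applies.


Prefactor 1/6, argument -1/7: 2F1 with upper {1, 1} over lower {2}. Verdict: this is the logarithmic series (I6) (the logarithm: parameters (1,1;2), x = -1/7). Value: (7/6) * ln(8/7).

First insight: t_0 = 1/6 here, and the constant factors (C = 1/6, x = -1/7) combine into one prefactor.
Step ratio: r(k) = (-1/7) * (k+1) (k+1) / [(k+2) (k+1)] - rational in k. x = (-1/7); t_0 = 1/6; negate the roots.


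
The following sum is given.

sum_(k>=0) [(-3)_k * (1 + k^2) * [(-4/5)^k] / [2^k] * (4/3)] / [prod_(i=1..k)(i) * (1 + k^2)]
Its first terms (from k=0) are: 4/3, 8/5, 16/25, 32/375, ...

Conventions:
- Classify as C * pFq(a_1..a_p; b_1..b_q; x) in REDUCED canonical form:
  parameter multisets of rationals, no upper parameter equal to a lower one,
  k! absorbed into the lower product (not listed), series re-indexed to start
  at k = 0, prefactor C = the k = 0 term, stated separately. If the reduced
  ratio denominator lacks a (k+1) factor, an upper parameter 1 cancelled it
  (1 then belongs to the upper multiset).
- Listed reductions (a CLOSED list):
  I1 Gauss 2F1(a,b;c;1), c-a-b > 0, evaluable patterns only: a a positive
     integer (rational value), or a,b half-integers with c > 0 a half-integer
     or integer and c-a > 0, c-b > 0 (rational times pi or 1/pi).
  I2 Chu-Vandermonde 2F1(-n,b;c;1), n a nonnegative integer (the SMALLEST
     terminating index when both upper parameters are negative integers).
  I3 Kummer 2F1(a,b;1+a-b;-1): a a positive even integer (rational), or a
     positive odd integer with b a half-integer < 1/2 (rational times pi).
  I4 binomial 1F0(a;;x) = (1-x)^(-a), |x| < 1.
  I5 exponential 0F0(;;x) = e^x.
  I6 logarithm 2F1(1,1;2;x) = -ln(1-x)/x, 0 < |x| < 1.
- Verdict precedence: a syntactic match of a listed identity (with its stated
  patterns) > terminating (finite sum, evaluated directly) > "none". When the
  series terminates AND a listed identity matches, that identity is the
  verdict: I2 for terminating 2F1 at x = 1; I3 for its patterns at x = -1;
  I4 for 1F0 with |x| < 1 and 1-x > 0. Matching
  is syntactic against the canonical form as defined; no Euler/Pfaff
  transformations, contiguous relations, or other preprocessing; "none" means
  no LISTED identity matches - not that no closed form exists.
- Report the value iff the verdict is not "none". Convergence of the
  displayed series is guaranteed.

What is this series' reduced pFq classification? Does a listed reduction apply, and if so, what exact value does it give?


Prefactor 4/3, argument -2/5: 1F0 with upper {-3} over lower {-}. Verdict: the binomial series (I4) fires (the 1F0 binomial series: exponent 3, x = -2/5). Its exact value is 1372/375.

Key step: x = (-2/5) and the product of the first k integers (C = 4/3) is k!.
Adjacent-term ratio: r(k) = (-2/5) * (k-3) / [(k+1)] ; factor over Q: parameters, x = (-2/5), and C = 4/3.


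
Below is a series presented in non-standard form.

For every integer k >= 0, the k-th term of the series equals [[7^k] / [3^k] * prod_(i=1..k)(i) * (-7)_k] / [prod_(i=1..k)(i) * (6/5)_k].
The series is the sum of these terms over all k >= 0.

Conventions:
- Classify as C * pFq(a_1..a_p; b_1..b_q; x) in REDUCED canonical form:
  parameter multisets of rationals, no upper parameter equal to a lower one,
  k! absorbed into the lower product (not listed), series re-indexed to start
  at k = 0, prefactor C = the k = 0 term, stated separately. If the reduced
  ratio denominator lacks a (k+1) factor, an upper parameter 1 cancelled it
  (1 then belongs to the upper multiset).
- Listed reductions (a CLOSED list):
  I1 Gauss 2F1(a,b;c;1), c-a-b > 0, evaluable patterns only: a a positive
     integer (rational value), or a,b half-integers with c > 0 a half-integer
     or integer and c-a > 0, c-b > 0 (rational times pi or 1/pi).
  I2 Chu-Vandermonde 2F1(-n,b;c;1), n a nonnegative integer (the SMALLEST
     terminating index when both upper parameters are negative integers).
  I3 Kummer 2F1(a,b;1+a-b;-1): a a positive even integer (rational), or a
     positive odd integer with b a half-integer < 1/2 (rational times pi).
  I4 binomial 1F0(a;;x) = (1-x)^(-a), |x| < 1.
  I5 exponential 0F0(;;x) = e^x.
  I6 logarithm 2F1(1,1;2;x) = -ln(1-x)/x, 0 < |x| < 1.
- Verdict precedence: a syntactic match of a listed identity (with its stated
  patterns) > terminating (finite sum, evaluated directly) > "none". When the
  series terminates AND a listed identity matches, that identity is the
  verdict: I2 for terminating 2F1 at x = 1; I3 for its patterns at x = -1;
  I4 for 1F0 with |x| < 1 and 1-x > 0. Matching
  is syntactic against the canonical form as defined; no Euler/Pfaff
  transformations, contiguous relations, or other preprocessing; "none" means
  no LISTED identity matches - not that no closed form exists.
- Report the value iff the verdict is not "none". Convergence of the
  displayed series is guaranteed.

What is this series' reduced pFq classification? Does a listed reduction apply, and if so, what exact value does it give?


Structural cue: x = (7/3) and the two geometric factors (prefactor 1) combine into one argument.
Adjacent-term ratio: r(k) = (7/3) * (k-7) (k+1) / [(k+6/5) (k+1)] - rational in k, leading ratio (7/3); with t_0 = 1, classification follows.

This is 1 * 2F1(-7, 1; 6/5; 7/3) in reduced canonical form. Verdict: terminating - no listed pattern fits, but -7 in the upper list cuts the series at k = 7; direct evaluation. Value: -1426686409/349018956.


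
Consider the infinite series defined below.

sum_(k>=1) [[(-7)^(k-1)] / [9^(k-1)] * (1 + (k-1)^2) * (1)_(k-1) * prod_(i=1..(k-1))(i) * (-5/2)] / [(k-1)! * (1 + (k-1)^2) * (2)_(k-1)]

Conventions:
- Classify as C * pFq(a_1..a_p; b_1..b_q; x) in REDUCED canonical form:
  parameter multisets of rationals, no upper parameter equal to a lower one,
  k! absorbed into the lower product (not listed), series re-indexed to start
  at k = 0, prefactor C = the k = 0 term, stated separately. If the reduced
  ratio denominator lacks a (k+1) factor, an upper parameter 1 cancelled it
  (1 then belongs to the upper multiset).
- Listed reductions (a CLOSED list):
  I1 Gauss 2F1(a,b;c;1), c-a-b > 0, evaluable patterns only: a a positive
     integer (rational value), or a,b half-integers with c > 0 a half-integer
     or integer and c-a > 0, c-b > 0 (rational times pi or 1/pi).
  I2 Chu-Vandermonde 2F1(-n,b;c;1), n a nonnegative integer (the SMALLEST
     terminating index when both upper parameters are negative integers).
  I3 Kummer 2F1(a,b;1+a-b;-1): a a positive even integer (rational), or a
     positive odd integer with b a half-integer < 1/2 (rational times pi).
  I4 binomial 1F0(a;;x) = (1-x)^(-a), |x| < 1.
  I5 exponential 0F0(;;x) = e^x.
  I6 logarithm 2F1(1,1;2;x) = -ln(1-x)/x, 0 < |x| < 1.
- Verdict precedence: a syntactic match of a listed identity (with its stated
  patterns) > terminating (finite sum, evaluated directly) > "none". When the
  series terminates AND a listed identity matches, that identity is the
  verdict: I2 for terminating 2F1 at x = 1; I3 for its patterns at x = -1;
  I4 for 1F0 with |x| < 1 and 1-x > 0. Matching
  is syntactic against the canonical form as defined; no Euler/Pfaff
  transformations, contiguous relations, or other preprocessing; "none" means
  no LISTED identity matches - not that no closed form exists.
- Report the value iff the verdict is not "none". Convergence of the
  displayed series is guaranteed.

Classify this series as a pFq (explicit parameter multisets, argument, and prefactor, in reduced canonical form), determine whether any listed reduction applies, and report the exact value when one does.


At argument -7/9: a 2F1 with upper {1, 1}, lower {2}, scaled by C = -5/2. Verdict (x = -7/9): the logarithmic series (I6) applies (the logarithm: parameters (1,1;2), x = -7/9). Hence: (-45/14) * ln(16/9).

Structural cue: with t_0 = -5/2, the running product (C = -5/2) telescopes to a rising factorial.
Term ratio: r(k) = (-7/9) * (k+1) (k+1) / [(k+2) (k+1)] - poly over poly, x = (-7/9) from leading terms; C = -5/2 at k = 0.


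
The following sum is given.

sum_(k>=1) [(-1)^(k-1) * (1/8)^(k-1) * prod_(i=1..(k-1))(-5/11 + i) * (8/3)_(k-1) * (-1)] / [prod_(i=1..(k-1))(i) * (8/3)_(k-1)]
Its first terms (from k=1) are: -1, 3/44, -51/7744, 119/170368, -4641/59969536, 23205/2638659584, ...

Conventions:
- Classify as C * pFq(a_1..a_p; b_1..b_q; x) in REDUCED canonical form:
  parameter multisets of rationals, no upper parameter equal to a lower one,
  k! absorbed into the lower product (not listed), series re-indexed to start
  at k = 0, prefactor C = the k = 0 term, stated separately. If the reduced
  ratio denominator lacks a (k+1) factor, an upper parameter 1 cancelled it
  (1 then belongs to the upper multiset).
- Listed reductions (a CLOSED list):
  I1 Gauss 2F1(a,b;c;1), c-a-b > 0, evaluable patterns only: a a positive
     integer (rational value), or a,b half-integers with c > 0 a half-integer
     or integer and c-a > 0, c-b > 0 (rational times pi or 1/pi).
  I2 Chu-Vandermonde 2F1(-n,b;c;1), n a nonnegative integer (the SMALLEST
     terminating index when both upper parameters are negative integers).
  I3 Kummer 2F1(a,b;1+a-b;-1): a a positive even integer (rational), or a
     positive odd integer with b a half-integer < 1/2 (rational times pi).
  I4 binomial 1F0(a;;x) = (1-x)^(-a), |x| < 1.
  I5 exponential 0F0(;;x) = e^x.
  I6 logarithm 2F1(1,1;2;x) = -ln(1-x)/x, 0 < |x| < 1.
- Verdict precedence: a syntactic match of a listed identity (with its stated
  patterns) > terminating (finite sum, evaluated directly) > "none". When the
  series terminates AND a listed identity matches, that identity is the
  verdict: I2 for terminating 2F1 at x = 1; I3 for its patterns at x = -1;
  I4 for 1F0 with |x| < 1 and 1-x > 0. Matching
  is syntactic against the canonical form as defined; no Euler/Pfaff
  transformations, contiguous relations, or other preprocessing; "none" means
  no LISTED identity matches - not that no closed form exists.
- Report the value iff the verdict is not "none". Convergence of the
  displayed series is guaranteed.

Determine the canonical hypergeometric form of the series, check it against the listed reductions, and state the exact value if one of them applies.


This is -1 * 1F0(6/11; -; -1/8) in reduced canonical form. Verdict: the binomial series (I4) applies (the 1F0 binomial series: exponent -6/11, x = -1/8). Its exact value is (-1) * (9/8)^(-6/11).

Key observation: with t_0 = -1, the parameter 8/3 appears in both the upper and lower lists and cancels.
Step ratio: r(k) = (-1/8) * (k+6/11) / [(k+1)] ; factor over Q: parameters, x = (-1/8), and C = -1.


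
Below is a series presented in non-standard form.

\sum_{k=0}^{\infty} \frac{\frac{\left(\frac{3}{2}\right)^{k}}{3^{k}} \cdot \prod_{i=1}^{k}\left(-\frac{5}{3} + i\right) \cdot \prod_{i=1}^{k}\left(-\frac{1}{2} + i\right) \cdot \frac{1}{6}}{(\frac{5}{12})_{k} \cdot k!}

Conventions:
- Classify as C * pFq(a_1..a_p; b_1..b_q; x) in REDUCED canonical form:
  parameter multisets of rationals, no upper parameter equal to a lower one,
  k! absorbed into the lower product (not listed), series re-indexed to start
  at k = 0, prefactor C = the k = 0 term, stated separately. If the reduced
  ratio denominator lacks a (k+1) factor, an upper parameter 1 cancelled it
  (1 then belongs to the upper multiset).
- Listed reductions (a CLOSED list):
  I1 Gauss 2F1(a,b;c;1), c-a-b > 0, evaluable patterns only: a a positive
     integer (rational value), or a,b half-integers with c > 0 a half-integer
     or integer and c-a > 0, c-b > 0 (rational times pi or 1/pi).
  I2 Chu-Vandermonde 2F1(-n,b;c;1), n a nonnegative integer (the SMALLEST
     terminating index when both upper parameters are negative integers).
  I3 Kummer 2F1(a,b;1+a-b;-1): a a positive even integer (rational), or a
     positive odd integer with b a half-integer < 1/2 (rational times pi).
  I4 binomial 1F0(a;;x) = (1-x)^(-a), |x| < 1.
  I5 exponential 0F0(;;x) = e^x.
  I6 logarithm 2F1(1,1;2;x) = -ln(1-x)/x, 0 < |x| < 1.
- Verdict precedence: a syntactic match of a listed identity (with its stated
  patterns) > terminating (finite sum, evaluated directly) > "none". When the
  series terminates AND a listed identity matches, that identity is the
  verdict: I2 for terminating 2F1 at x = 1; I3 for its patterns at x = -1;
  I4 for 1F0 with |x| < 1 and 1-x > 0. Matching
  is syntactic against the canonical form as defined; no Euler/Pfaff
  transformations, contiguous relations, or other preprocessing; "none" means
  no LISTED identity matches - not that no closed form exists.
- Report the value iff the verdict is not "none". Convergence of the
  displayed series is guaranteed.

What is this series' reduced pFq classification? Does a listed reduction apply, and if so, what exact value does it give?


x = \frac{1}{2} here; the reduced form reads 2F1, upper {-\frac{2}{3}, \frac{1}{2}}, lower {\frac{5}{12}}, C = \frac{1}{6}. Verdict: none - this 2F1 at x = \frac{1}{2} matches no listed pattern, and upper {-\frac{2}{3}, \frac{1}{2}} holds no stopper.

The tell: with t_0 = \frac{1}{6}, the two k-th powers (prefactor 1/6) combine into one argument.
Step ratio: r(k) = \frac{1}{2} * (k-\frac{2}{3}) (k+\frac{1}{2}) / [(k+\frac{5}{12}) (k+1)] - poly over poly, x = \frac{1}{2} from leading terms; C = \frac{1}{6} at k = 0.


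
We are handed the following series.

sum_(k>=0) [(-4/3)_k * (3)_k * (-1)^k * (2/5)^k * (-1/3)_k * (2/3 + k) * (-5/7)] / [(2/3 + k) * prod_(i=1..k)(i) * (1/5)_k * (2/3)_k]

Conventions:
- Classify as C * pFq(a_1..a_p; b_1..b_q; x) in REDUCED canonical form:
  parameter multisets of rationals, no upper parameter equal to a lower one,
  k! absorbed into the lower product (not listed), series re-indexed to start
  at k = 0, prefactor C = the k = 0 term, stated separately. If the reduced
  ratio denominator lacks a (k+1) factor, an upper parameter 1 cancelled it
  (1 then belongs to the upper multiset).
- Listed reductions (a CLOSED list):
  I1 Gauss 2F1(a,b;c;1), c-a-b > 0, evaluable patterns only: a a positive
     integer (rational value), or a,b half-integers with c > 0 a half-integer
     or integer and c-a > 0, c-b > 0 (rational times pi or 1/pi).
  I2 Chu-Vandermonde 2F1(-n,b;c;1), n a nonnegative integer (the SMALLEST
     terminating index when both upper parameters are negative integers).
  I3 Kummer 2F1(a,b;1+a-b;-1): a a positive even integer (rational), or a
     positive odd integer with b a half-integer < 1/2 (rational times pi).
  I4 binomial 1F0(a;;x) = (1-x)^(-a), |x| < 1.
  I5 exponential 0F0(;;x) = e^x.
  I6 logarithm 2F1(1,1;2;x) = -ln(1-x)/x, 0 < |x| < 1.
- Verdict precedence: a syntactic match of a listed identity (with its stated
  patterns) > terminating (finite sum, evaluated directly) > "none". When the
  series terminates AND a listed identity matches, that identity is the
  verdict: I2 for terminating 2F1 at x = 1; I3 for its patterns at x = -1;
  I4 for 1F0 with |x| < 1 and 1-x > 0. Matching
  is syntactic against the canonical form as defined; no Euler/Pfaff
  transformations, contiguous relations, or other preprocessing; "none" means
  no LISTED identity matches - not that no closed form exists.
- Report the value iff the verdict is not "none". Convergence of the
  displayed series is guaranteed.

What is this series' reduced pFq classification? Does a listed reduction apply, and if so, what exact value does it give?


Reduced: x = -2/5, 3F2, upper = {-4/3, -1/3, 3}, lower = {1/5, 2/3}, C = -5/7. Verdict: none. No listed pattern accepts 3F2(-4/3, -1/3, 3; 1/5, 2/3; -2/5).

Key step: t_0 = -5/7 here, and the product of the first k integers (C = -5/7) is k!.
Step ratio: r(k) = (-2/5) * (k-4/3) (k-1/3) (k+3) / [(k+1/5) (k+2/3) (k+1)] - rational in k, leading ratio (-2/5); with t_0 = -5/7, classification follows.


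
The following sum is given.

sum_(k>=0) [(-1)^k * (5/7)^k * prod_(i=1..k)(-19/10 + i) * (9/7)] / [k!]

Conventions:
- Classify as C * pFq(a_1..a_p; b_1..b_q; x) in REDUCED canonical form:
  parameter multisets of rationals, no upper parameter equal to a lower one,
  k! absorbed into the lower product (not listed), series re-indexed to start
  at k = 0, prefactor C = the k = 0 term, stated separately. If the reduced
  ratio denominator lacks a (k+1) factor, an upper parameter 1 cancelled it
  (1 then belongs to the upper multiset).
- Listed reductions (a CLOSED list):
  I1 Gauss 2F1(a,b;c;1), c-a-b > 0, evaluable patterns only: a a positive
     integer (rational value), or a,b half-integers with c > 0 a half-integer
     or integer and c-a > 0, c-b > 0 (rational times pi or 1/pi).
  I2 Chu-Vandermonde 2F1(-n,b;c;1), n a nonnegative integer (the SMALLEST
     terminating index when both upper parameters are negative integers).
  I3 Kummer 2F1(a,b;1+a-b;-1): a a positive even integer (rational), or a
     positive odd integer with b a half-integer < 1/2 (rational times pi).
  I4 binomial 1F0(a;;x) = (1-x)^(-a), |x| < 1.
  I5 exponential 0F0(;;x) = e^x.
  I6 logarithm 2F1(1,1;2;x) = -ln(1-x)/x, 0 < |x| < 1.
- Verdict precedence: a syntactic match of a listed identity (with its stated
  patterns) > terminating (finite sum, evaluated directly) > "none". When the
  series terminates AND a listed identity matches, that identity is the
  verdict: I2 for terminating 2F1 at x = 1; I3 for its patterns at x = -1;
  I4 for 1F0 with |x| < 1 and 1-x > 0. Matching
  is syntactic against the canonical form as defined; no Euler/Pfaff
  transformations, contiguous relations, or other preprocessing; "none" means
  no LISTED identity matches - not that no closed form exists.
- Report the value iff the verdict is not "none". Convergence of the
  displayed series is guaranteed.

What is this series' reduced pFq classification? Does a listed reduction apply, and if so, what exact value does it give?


At argument -5/7: a 1F0 with upper {-9/10}, lower {-}, scaled by C = 9/7. Verdict at x = -5/7: the I4 binomial reduction matches (the 1F0 binomial series: exponent 9/10, x = -5/7). Hence: (9/7) * (12/7)^(9/10).

First insight: t_0 = 9/7 here, and the (-1)^k factor (C = 9/7, x = -5/7) folds into the argument's sign.
Term ratio: r(k) = (-5/7) * (k-9/10) / [(k+1)] - rational; roots negated = parameters, x = (-5/7), C = 9/7.
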